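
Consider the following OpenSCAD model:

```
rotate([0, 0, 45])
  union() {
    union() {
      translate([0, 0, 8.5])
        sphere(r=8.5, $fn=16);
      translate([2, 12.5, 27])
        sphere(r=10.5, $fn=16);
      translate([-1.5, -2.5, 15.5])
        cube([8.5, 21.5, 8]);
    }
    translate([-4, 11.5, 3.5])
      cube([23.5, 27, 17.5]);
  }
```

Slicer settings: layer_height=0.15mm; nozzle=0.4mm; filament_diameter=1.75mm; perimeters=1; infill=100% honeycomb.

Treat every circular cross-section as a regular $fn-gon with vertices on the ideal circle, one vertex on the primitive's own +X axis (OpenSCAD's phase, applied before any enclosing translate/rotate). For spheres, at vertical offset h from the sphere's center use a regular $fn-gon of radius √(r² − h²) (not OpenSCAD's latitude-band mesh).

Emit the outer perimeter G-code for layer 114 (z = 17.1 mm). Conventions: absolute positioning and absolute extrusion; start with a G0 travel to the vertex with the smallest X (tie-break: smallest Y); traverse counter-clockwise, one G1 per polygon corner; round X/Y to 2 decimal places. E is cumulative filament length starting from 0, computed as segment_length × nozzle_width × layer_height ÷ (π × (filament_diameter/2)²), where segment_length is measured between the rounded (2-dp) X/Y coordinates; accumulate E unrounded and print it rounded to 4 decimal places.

At z = 17.1 mm: the sphere is absent (|z−center|=8.600 > r=8.5); the r=10.5 sphere at (2, 12.5) contributes a regular 16-gon of circumradius √(10.5²−9.9²) = 3.499; the 8.5×21.5 cube at (-1.5, -2.5) contributes its full rectangle; Taking the union: the r=10.5 sphere at (2, 12.5) lies entirely inside the 8.5×21.5 cube at (-1.5, -2.5), so the union is just the 8.5×21.5 cube at (-1.5, -2.5) — 1 connected region; the 23.5×27 cube at (-4, 11.5) contributes its full rectangle; Merging all regions: the regions partially overlap (shared area 63.75 mm²), so overlapping operands fuse into one piece — 1 connected region; (rotated 45° about Z; rotation is an isometry so areas/perimeters/island counts are preserved). The outline is a single polygon with 8 vertices. Extrusion per mm of travel: 0.4 × 0.15 / (π × 0.875²) = 0.024945. Accumulating E over each segment gives final E = 3.2180.

G0 X-30.05 Y24.40 Z17.10
G1 X-10.96 Y5.30 E0.6736
G1 X-9.19 Y7.07 E0.7361
G1 X0.71 Y-2.83 E1.0853
G1 X6.72 Y3.18 E1.2973
G1 X-3.18 Y13.08 E1.6466
G1 X5.66 Y21.92 E1.9584
G1 X-13.44 Y41.01 E2.6321
G1 X-30.05 Y24.40 E3.2180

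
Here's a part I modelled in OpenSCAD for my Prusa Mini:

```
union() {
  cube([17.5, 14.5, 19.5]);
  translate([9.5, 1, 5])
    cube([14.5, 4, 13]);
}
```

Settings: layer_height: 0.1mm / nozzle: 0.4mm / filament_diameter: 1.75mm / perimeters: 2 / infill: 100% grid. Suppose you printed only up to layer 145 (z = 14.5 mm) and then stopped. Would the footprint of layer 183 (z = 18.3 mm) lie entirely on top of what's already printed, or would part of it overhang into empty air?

entirely on top

Compare the two slices. At z = 14.5: the 17.5×14.5 cube contributes its full rectangle (area 253.75 mm²); the cube at (9.5, 1) (footprint 14.5×4) is included at this height (area 58.00 mm²); Taking the union: the regions partially overlap — summed areas 311.75 mm² minus the doubly-counted overlap 32.00 mm² gives 279.75 mm² — area = 279.75 mm². At z = 18.3: the 17.5×14.5 cube contributes its full rectangle (area 253.75 mm²); the cube at (9.5, 1) is not intersected at this z (z outside [5, 18]); Taking the union: only the 17.5×14.5 cube is present, so the union is just that shape — area = 253.75 mm². Checking containment: the cross-section at z = 18.3 is a subset of the cross-section at z = 14.5.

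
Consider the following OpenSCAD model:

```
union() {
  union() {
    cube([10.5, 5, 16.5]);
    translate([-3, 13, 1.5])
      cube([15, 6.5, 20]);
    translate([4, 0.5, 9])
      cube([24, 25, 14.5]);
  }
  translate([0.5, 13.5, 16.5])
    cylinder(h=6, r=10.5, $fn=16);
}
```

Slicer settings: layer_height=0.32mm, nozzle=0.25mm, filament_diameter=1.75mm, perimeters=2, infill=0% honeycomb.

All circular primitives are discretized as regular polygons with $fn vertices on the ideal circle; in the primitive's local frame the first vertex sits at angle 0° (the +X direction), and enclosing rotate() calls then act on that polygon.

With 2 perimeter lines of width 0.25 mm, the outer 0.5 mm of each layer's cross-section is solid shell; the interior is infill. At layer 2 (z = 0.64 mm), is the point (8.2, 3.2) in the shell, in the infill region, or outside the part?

infill

At z = 0.64 mm: the cube is present — its section is the full 10.5×5 rectangle; the cube at (-3, 13) does not reach this height (z outside [1.5, 21.5]); the cube at (4, 0.5) is not intersected at this z (z outside [9, 23.5]); Taking the union: only the 10.5×5 cube is present, so the union is just that shape — 1 connected region; the cylinder at (0.5, 13.5) does not reach this height (z outside [16.5, 22.5]); Merging all regions: only the result so far is present, so the union is just that shape — 1 connected region. Overall, the cross-section is a single solid region. The nearest boundary edge runs (10.50, 5.00)→(0.00, 5.00); distance from the point to it = 1.80 mm. The point is inside the cross-section and 1.80 mm from the nearest boundary — more than the 0.5 mm shell width (2 × 0.25), so it's in the infill interior.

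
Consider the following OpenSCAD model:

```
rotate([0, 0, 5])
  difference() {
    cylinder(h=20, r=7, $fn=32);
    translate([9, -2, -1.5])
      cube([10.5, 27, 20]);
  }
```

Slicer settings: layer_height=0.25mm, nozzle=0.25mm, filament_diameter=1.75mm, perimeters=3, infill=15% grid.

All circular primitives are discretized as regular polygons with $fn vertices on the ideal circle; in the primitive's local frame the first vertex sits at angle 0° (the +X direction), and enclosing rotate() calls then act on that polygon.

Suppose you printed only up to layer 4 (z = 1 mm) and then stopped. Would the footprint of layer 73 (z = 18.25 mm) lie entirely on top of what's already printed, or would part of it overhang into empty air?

Compare the two slices. At z = 1: the cylinder: section is a regular 32-gon, circumradius r=7 (area = (32/2)·7.000²·sin(360°/32) = 152.95 mm²); the cube at (9, -2) is present — its section is the full 10.5×27 rectangle (area 283.50 mm²); After the difference (first − rest): starting from the r=7 cylinder (152.95 mm²), the 10.5×27 cube at (9, -2) misses the remaining region (no effect) — area = 152.95 mm²; (rotated 5° about Z; rotation is an isometry so areas/perimeters/island counts are preserved). At z = 18.25: the cylinder: section is a regular 32-gon, circumradius r=7 (area = (32/2)·7.000²·sin(360°/32) = 152.95 mm²); the 10.5×27 cube at (9, -2) contributes its full rectangle (area 283.50 mm²); Taking the first minus the rest: starting from the r=7 cylinder (152.95 mm²), the 10.5×27 cube at (9, -2) misses the remaining region (no effect) — area = 152.95 mm²; (whole slice rotated 5° about Z — lengths, areas and connectivity unchanged). Checking containment: the cross-section at z = 18.25 is a subset of the cross-section at z = 1.

entirely on top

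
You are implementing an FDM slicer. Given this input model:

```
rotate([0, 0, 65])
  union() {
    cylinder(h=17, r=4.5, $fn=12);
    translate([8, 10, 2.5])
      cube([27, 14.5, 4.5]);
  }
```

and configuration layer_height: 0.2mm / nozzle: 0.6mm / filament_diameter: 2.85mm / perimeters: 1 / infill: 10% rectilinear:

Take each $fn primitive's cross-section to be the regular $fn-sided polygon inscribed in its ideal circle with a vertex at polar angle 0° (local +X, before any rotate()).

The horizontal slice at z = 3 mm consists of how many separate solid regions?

At z = 3 mm: the r=4.5 cylinder gives a regular 12-gon of circumradius 4.5 (constant along its height); the 27×14.5 cube at (8, 10) contributes its full rectangle; Combining (union): the 2 present regions are separate (no shared area or edge), so areas and boundary lengths simply add and each stays a separate island — 2 connected regions; (rotated 65° about Z; rotation is an isometry so areas/perimeters/island counts are preserved). The result has 2 disconnected regions.

2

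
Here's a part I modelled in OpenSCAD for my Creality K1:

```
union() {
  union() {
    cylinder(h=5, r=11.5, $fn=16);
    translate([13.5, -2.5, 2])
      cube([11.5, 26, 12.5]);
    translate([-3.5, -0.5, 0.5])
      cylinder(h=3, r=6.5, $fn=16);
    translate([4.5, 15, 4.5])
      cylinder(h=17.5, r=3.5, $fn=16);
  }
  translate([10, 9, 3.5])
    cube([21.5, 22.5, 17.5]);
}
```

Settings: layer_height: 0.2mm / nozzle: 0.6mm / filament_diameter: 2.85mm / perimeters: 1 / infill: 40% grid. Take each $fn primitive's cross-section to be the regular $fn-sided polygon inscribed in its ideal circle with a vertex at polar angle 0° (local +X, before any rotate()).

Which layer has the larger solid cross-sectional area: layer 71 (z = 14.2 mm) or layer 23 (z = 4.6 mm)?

layer 23 (z = 4.6 mm)

Layer 71 (z = 14.2): the cylinder does not reach this height (z outside [0, 5]); the cube at (13.5, -2.5) (footprint 11.5×26) is included at this height (area 299.00 mm²); the cylinder at (-3.5, -0.5) does not reach this height (z outside [0.5, 3.5]); the r=3.5 cylinder at (4.5, 15) contributes a regular 16-gon of circumradius 3.5 (area = (16/2)·3.500²·sin(360°/16) = 37.50 mm²); Taking the union: the 2 present regions are separate (no shared area or edge), so areas and boundary lengths simply add and each stays a separate island — area = 336.50 mm²; the cube at (10, 9) (footprint 21.5×22.5) is included at this height (area 483.75 mm²); Combining (union): the regions partially overlap — summed areas 820.25 mm² minus the doubly-counted overlap 166.75 mm² gives 653.50 mm² — area = 653.50 mm². So its area = 653.50 mm². Layer 23 (z = 4.6): the cylinder: section is a regular 16-gon, circumradius r=11.5 (area = (16/2)·11.500²·sin(360°/16) = 404.88 mm²); the cube at (13.5, -2.5) is present — its section is the full 11.5×26 rectangle (area 299.00 mm²); the cylinder at (-3.5, -0.5) is not intersected at this z (z outside [0.5, 3.5]); the cylinder at (4.5, 15): section is a regular 16-gon, circumradius r=3.5 (area = (16/2)·3.500²·sin(360°/16) = 37.50 mm²); Merging all regions: the 3 present regions are separate (no shared area or edge), so areas and boundary lengths simply add and each stays a separate island — area = 741.38 mm²; the cube at (10, 9) (footprint 21.5×22.5) is included at this height (area 483.75 mm²); Merging all regions: the regions partially overlap — summed areas 1225.13 mm² minus the doubly-counted overlap 166.75 mm² gives 1058.38 mm² — area = 1058.38 mm². So its area = 1058.38 mm². Layer 23 is larger (1058.38 vs 653.50 mm²).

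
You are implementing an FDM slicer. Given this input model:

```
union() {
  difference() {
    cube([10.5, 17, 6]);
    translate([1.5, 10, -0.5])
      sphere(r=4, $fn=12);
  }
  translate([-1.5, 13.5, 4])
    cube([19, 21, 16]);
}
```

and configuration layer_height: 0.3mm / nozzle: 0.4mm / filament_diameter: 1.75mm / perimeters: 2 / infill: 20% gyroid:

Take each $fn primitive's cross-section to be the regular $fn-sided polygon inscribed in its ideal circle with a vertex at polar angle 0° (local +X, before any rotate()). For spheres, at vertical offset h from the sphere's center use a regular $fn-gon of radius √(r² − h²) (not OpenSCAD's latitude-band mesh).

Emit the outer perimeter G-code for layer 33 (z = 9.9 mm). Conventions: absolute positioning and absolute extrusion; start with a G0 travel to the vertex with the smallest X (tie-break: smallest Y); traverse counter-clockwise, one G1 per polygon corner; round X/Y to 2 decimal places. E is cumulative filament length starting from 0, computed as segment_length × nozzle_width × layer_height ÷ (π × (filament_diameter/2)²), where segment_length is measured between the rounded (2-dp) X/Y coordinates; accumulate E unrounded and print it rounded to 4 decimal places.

G0 X-1.50 Y13.50 Z9.90
G1 X17.50 Y13.50 E0.9479
G1 X17.50 Y34.50 E1.9956
G1 X-1.50 Y34.50 E2.9435
G1 X-1.50 Y13.50 E3.9912

At z = 9.9 mm: the cube does not reach this height (z outside [0, 6]); the sphere at (1.5, 10) is not intersected at this z (|z−center|=10.400 > r=4); Taking the first minus the rest: the first operand is absent here, so nothing remains; the 19×21 cube at (-1.5, 13.5) contributes its full rectangle; Merging all regions: only the 19×21 cube at (-1.5, 13.5) is present, so the union is just that shape — 1 connected region. The outline is a single polygon with 4 vertices. Extrusion per mm of travel: 0.4 × 0.3 / (π × 0.875²) = 0.049890. Accumulating E over each segment gives final E = 3.9912.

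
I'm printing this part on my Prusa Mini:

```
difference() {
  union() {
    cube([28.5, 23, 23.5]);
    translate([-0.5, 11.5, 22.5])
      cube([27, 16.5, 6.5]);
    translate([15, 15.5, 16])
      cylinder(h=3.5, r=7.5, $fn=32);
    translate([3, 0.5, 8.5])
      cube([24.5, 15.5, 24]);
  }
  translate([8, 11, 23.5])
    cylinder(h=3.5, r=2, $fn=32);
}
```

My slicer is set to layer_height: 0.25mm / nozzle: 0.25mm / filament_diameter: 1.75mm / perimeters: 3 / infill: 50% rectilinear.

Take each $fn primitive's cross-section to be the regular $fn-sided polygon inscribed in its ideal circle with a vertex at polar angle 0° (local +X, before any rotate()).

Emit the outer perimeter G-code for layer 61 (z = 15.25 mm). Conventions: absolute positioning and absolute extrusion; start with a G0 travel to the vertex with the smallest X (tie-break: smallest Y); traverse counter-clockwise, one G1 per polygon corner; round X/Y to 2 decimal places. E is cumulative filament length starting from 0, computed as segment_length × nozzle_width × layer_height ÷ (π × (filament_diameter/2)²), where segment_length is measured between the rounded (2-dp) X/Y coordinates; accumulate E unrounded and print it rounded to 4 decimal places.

G0 X0.00 Y0.00 Z15.25
G1 X28.50 Y0.00 E0.7406
G1 X28.50 Y23.00 E1.3382
G1 X0.00 Y23.00 E2.0788
G1 X0.00 Y0.00 E2.6764

At z = 15.25 mm: the 28.5×23 cube contributes its full rectangle; the cube at (-0.5, 11.5) does not reach this height (z outside [22.5, 29]); the cylinder at (15, 15.5) is not intersected at this z (z outside [16, 19.5]); the cube at (3, 0.5) (footprint 24.5×15.5) is included at this height; Taking the union: the 24.5×15.5 cube at (3, 0.5) lies entirely inside the 28.5×23 cube, so the union is just the 28.5×23 cube — 1 connected region; the cylinder at (8, 11) is absent (z outside [23.5, 27]); Taking the first minus the rest: none of the subtracted shapes is present at this height, so that combined region is unchanged — 1 connected region. The outline is a single polygon with 4 vertices. Extrusion per mm of travel: 0.25 × 0.25 / (π × 0.875²) = 0.025984. Accumulating E over each segment gives final E = 2.6764.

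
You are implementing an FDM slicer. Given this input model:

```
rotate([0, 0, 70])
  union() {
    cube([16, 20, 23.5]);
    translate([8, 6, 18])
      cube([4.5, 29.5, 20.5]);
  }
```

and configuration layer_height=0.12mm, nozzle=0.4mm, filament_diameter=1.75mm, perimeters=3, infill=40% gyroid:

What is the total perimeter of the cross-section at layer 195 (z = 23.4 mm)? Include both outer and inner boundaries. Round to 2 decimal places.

103.00 mm

At z = 23.4 mm: the cube is present — its section is the full 16×20 rectangle (perimeter 72.00 mm); the cube at (8, 6) is present — its section is the full 4.5×29.5 rectangle (perimeter 68.00 mm); Merging all regions: the regions partially overlap (shared area 63.00 mm²), so the edge portions inside another operand are dropped and the merged outline is re-measured after clipping — boundary = 103.00 mm; (rotated 70° about Z; rotation is an isometry so areas/perimeters/island counts are preserved). Overall, the cross-section is a single solid region. Total boundary length (outer) = 103.00 mm.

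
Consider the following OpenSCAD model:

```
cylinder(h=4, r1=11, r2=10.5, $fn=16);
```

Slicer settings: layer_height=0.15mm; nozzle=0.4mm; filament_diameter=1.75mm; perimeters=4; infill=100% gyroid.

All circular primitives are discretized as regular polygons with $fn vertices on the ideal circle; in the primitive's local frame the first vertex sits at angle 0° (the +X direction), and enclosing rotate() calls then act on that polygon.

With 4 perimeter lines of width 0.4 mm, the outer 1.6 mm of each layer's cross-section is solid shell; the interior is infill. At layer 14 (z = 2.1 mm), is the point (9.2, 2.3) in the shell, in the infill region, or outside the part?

At z = 2.1 mm: the cone (r1=11→r2=10.5) has section circumradius 10.738 here — a regular 16-gon. Overall, the cross-section is a single solid region. The nearest boundary edge runs (10.74, 0.00)→(9.92, 4.11); distance from the point to it = 1.06 mm. The point is inside the cross-section, 1.06 mm from the nearest boundary — within the 1.6 mm shell band (4 × 0.4).

shell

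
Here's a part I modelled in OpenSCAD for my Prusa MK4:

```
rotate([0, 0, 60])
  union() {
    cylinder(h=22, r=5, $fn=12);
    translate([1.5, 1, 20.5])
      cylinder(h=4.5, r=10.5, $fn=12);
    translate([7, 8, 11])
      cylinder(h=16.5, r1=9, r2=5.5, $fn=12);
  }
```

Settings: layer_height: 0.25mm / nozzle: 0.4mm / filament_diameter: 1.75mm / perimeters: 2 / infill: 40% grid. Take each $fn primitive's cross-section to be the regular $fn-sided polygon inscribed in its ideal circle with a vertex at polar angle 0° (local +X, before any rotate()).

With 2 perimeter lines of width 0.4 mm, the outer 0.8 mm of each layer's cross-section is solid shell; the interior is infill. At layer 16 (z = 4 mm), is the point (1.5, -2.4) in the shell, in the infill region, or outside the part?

infill

At z = 4 mm: the r=5 cylinder contributes a regular 12-gon of circumradius 5; the cylinder at (1.5, 1) does not reach this height (z outside [20.5, 25]); the cone at (7, 8) is absent (z outside [11, 27.5]); Merging all regions: only the r=5 cylinder is present, so the union is just that shape — 1 connected region; (whole slice rotated 60° about Z — lengths, areas and connectivity unchanged). Overall, the cross-section is a single solid region. Undo the 60° rotation: the query point maps to (-1.328, -2.499) in the un-rotated model frame. The nearest boundary edge runs (-2.50, -4.33)→(-0.00, -5.00); distance from the point to it = 2.07 mm. The point is inside the cross-section and 2.07 mm from the nearest boundary — more than the 0.8 mm shell width (2 × 0.4), so it's in the infill interior.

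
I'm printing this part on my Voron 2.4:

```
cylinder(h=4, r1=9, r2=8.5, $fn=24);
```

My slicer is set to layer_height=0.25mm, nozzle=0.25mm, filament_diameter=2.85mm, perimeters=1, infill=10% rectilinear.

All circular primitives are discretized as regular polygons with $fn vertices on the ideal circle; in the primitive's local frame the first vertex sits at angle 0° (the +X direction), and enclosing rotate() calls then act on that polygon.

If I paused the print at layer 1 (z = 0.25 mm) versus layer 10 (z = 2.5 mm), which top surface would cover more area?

layer 1 (z = 0.25 mm)

Layer 1 (z = 0.25): the cone contributes a regular 24-gon of circumradius 8.969 (interpolated between r1=9 and r2=8.5 at t=0.062) (area = (24/2)·8.969²·sin(360°/24) = 249.83 mm²). So its area = 249.83 mm². Layer 10 (z = 2.5): the cone (r1=9→r2=8.5) has section circumradius 8.688 here — a regular 24-gon (area = (24/2)·8.688²·sin(360°/24) = 234.41 mm²). So its area = 234.41 mm². Layer 1 is larger (249.83 vs 234.41 mm²).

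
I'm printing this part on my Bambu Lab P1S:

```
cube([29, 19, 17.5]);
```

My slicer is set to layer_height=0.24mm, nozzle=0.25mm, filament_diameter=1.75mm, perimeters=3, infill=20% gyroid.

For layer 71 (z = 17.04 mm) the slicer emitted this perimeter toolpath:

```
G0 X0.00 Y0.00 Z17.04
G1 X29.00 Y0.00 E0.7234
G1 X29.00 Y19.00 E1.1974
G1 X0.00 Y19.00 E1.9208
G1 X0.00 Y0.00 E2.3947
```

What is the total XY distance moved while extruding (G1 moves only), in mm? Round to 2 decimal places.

Sum the Euclidean lengths of each G1 segment: total = 96.00 mm.

96.00 mm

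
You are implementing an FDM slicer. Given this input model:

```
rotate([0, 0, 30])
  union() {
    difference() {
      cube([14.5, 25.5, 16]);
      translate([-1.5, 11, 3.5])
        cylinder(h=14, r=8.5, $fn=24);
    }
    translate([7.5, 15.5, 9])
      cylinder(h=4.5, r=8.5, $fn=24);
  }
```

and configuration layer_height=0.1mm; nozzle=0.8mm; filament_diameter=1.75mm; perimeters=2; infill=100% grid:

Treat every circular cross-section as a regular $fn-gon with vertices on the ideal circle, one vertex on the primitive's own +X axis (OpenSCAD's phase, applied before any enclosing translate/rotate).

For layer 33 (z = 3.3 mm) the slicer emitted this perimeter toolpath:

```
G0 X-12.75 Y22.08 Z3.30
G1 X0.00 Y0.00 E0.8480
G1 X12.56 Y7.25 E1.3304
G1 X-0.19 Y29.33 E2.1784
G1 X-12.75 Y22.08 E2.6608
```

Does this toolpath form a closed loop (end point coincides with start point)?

Start point (G0): (-12.75, 22.08). End point (last G1): the path returns to the start — closed.

yes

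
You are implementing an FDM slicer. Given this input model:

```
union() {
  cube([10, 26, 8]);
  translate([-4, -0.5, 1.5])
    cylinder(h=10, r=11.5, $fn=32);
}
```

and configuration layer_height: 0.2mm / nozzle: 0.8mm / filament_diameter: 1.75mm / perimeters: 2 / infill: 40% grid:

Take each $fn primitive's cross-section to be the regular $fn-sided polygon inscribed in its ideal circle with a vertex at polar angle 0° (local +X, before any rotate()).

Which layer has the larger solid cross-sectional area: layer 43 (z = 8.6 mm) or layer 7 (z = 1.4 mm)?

layer 43 (z = 8.6 mm)

Layer 43 (z = 8.6): the cube is absent (z outside [0, 8]); the r=11.5 cylinder at (-4, -0.5) contributes a regular 32-gon of circumradius 11.5 (area = (32/2)·11.500²·sin(360°/32) = 412.81 mm²); Merging all regions: only the r=11.5 cylinder at (-4, -0.5) is present, so the union is just that shape — area = 412.81 mm². So its area = 412.81 mm². Layer 7 (z = 1.4): the cube is present — its section is the full 10×26 rectangle (area 260.00 mm²); the cylinder at (-4, -0.5) does not reach this height (z outside [1.5, 11.5]); Combining (union): only the 10×26 cube is present, so the union is just that shape — area = 260.00 mm². So its area = 260.00 mm². Layer 43 is larger (412.81 vs 260.00 mm²).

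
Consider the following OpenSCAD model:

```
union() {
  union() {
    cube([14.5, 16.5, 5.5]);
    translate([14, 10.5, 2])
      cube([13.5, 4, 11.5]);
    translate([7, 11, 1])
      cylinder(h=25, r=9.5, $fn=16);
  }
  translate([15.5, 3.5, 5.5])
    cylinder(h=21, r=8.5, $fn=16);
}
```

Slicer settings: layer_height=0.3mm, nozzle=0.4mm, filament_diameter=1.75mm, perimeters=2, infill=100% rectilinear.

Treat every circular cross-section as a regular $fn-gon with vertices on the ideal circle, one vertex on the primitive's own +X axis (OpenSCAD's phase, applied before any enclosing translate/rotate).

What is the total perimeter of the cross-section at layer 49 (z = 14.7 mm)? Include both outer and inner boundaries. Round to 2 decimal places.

81.01 mm

At z = 14.7 mm: the cube is not intersected at this z (z outside [0, 5.5]); the cube at (14, 10.5) is not intersected at this z (z outside [2, 13.5]); the cylinder at (7, 11): section is a regular 16-gon, circumradius r=9.5 (perimeter = 2·16·9.500·sin(180°/16) = 59.31 mm); Combining (union): only the r=9.5 cylinder at (7, 11) is present, so the union is just that shape — boundary = 59.31 mm; the r=8.5 cylinder at (15.5, 3.5) gives a regular 16-gon of circumradius 8.5 (constant along its height) (perimeter = 2·16·8.500·sin(180°/16) = 53.06 mm); Merging all regions: the regions partially overlap (shared area 61.07 mm²), so the edge portions inside another operand are dropped and the merged outline is re-measured after clipping — boundary = 81.01 mm. Overall, the cross-section is a single solid region. Total boundary length (outer) = 81.01 mm.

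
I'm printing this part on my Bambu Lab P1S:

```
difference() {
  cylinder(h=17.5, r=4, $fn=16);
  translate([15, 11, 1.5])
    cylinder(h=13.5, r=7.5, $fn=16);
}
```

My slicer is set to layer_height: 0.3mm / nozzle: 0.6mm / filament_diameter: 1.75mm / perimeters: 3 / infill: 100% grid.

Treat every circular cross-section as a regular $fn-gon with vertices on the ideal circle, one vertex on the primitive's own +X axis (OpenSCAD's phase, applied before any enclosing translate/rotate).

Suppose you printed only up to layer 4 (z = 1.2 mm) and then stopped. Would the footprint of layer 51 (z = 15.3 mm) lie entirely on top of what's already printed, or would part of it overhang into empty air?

Compare the two slices. At z = 1.2: the cylinder: section is a regular 16-gon, circumradius r=4 (area = (16/2)·4.000²·sin(360°/16) = 48.98 mm²); the cylinder at (15, 11) is not intersected at this z (z outside [1.5, 15]); Taking the first minus the rest: none of the subtracted shapes is present at this height, so the r=4 cylinder is unchanged — area = 48.98 mm². At z = 15.3: the cylinder: section is a regular 16-gon, circumradius r=4 (area = (16/2)·4.000²·sin(360°/16) = 48.98 mm²); the cylinder at (15, 11) is absent (z outside [1.5, 15]); Subtracting the remaining from the first: none of the subtracted shapes is present at this height, so the r=4 cylinder is unchanged — area = 48.98 mm². Checking containment: the cross-section at z = 15.3 is a subset of the cross-section at z = 1.2.

entirely on top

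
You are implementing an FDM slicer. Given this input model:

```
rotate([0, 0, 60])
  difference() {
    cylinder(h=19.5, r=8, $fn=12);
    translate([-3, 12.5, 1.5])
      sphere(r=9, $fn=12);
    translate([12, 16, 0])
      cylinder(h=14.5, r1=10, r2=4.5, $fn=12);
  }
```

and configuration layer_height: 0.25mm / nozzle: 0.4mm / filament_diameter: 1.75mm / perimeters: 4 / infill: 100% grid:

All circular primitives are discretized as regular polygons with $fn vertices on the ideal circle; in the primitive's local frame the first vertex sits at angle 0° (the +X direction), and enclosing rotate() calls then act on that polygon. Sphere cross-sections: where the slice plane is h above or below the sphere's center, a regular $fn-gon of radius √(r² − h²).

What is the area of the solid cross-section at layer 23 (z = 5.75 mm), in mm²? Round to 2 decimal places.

At z = 5.75 mm: the cylinder: section is a regular 12-gon, circumradius r=8 (area = (12/2)·8.000²·sin(360°/12) = 192.00 mm²); the sphere at (-3, 12.5): section is a regular 12-gon, circumradius = √(r²−h²) = √(9²−4.25²) = 7.933 (area = (12/2)·7.933²·sin(360°/12) = 188.81 mm²); the cone at (12, 16): at t=0.397 of its height the radius interpolates to r₁+(r₂−r₁)t = 7.819, giving a regular 12-gon of that circumradius (area = (12/2)·7.819²·sin(360°/12) = 183.41 mm²); Subtracting the remaining from the first: starting from the r=8 cylinder (192.00 mm²), the r=9 sphere at (-3, 12.5) partially overlaps it — only the 16.03 mm² overlap (of its 188.81 mm²) is removed, clipping the outline; the cone at (12, 16) misses the remaining region (no effect) — area = 175.97 mm²; (whole slice rotated 60° about Z — lengths, areas and connectivity unchanged). Overall, the cross-section is a single solid region. Net area = 175.97 mm².

175.97 mm²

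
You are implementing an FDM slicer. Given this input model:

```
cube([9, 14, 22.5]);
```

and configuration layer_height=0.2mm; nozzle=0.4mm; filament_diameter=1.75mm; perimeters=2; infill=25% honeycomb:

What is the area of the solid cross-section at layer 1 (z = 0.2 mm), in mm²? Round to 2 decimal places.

126.00 mm²

At z = 0.2 mm: the cube is present — its section is the full 9×14 rectangle (area 126.00 mm²). Overall, the cross-section is a single solid region. Net area = 126.00 mm².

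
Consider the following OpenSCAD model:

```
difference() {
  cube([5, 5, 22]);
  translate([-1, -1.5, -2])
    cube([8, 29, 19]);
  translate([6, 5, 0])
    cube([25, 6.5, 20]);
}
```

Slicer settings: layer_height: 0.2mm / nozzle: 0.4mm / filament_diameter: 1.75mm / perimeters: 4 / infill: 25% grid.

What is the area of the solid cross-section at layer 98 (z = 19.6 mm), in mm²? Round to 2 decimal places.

25.00 mm²

At z = 19.6 mm: the cube is present — its section is the full 5×5 rectangle (area 25.00 mm²); the cube at (-1, -1.5) is absent (z outside [-2, 17]); the cube at (6, 5) is present — its section is the full 25×6.5 rectangle (area 162.50 mm²); Taking the first minus the rest: starting from the 5×5 cube (25.00 mm²), the 25×6.5 cube at (6, 5) misses the remaining region (no effect) — area = 25.00 mm². Overall, the cross-section is a single solid region. Net area = 25.00 mm².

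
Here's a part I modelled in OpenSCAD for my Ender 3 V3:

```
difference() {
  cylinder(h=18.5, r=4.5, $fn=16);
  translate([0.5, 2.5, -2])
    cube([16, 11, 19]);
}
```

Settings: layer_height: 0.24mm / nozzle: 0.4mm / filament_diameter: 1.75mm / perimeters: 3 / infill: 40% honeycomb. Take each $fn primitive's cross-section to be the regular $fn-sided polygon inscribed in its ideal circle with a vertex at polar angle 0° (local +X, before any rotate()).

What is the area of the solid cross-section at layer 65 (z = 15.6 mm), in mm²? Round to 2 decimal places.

At z = 15.6 mm: the r=4.5 cylinder contributes a regular 16-gon of circumradius 4.5 (area = (16/2)·4.500²·sin(360°/16) = 61.99 mm²); the 16×11 cube at (0.5, 2.5) contributes its full rectangle (area 176.00 mm²); Taking the first minus the rest: starting from the r=4.5 cylinder (61.99 mm²), the 16×11 cube at (0.5, 2.5) partially overlaps it — only the 4.04 mm² overlap (of its 176.00 mm²) is removed, clipping the outline — area = 57.96 mm². Overall, the cross-section is a single solid region. Net area = 57.96 mm².

57.96 mm²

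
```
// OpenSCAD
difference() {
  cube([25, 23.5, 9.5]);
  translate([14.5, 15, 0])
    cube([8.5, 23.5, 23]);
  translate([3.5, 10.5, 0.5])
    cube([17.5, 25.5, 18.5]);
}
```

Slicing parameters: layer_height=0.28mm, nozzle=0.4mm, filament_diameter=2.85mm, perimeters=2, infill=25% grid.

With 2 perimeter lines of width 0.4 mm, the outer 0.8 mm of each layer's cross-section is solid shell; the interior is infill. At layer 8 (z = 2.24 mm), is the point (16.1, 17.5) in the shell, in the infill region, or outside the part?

At z = 2.24 mm: the cube (footprint 25×23.5) is included at this height; the 8.5×23.5 cube at (14.5, 15) contributes its full rectangle; the cube at (3.5, 10.5) (footprint 17.5×25.5) is included at this height; Subtracting the remaining from the first: starting from the 25×23.5 cube, the 8.5×23.5 cube at (14.5, 15) partially overlaps it — only the 72.25 mm² overlap (of its 199.75 mm²) is removed, clipping the outline; the 17.5×25.5 cube at (3.5, 10.5) partially overlaps it — only the 172.25 mm² overlap (of its 446.25 mm²) is removed, clipping the outline — 1 connected region. Overall, the cross-section is a single solid region. The nearest boundary edge runs (21.00, 10.50)→(21.00, 15.00); distance from the point to it = 5.50 mm. The point is not inside any of the regions above, so it lies outside the cross-section (5.50 mm from the nearest boundary).

outside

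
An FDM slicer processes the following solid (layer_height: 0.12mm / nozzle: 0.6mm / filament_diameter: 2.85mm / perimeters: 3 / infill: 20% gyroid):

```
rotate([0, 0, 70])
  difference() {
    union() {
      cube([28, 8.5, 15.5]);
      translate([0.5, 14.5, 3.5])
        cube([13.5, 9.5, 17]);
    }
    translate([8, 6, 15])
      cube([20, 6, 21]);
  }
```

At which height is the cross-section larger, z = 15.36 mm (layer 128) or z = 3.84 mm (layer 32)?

Layer 128 (z = 15.36): the cube (footprint 28×8.5) is included at this height (area 238.00 mm²); the cube at (0.5, 14.5) is present — its section is the full 13.5×9.5 rectangle (area 128.25 mm²); Taking the union: the 2 present regions are separate (no shared area or edge), so areas and boundary lengths simply add and each stays a separate island — area = 366.25 mm²; the 20×6 cube at (8, 6) contributes its full rectangle (area 120.00 mm²); After the difference (first − rest): starting from that combined region (366.25 mm²), the 20×6 cube at (8, 6) partially overlaps it — only the 50.00 mm² overlap (of its 120.00 mm²) is removed, clipping the outline — area = 316.25 mm²; (whole slice rotated 70° about Z — lengths, areas and connectivity unchanged). So its area = 316.25 mm². Layer 32 (z = 3.84): the cube is present — its section is the full 28×8.5 rectangle (area 238.00 mm²); the 13.5×9.5 cube at (0.5, 14.5) contributes its full rectangle (area 128.25 mm²); Combining (union): the 2 present regions are separate (no shared area or edge), so areas and boundary lengths simply add and each stays a separate island — area = 366.25 mm²; the cube at (8, 6) is not intersected at this z (z outside [15, 36]); Taking the first minus the rest: none of the subtracted shapes is present at this height, so that combined region is unchanged — area = 366.25 mm²; (rotated 70° about Z; rotation is an isometry so areas/perimeters/island counts are preserved). So its area = 366.25 mm². Layer 32 is larger (366.25 vs 316.25 mm²).

layer 32 (z = 3.84 mm)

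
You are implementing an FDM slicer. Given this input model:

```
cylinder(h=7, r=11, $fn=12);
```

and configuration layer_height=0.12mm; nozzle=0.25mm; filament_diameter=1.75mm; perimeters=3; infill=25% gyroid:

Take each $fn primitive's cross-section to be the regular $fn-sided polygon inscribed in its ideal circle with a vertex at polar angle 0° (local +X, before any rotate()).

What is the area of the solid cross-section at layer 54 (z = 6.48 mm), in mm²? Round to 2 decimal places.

363.00 mm²

At z = 6.48 mm: the cylinder: section is a regular 12-gon, circumradius r=11 (area = (12/2)·11.000²·sin(360°/12) = 363.00 mm²). Overall, the cross-section is a single solid region. Net area = 363.00 mm².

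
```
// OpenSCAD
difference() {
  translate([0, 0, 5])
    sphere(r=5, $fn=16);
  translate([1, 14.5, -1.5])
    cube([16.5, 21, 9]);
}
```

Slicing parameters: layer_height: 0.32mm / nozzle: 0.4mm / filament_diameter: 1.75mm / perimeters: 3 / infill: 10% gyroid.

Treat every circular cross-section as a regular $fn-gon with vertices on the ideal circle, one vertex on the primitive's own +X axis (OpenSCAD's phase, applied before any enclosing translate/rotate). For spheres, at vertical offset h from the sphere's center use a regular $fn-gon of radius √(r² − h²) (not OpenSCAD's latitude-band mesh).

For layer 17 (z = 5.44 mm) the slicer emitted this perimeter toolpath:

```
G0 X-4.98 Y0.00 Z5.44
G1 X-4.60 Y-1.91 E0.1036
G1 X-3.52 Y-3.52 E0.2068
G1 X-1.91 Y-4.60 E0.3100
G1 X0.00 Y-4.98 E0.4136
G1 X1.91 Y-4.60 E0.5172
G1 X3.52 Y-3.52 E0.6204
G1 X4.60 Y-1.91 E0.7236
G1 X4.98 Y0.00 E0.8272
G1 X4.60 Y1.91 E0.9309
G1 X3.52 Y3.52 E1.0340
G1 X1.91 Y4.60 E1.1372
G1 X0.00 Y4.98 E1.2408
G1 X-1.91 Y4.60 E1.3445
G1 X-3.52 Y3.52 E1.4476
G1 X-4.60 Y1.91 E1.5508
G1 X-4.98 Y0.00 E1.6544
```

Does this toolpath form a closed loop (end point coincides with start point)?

yes

Start point (G0): (-4.98, 0.00). End point (last G1): the path returns to the start — closed.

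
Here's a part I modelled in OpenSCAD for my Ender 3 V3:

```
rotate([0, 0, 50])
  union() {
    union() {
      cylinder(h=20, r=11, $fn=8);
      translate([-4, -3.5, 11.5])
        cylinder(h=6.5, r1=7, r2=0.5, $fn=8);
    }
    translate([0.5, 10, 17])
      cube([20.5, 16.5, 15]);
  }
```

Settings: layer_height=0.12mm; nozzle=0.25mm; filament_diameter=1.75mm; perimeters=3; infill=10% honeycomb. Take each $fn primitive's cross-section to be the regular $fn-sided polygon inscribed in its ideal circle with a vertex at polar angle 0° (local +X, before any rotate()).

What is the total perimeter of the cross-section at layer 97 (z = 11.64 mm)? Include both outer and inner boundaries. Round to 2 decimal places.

At z = 11.64 mm: the cylinder: section is a regular 8-gon, circumradius r=11 (perimeter = 2·8·11.000·sin(180°/8) = 67.35 mm); the cone at (-4, -3.5): at t=0.022 of its height the radius interpolates to r₁+(r₂−r₁)t = 6.860, giving a regular 8-gon of that circumradius (perimeter = 2·8·6.860·sin(180°/8) = 42.00 mm); Taking the union: the regions partially overlap (shared area 121.08 mm²), so the edge portions inside another operand are dropped and the merged outline is re-measured after clipping — boundary = 69.13 mm; the cube at (0.5, 10) is absent (z outside [17, 32]); Taking the union: only that combined region is present, so the union is just that shape — boundary = 69.13 mm; (whole slice rotated 50° about Z — lengths, areas and connectivity unchanged). Overall, the cross-section is a single solid region. Total boundary length (outer) = 69.13 mm.

69.13 mm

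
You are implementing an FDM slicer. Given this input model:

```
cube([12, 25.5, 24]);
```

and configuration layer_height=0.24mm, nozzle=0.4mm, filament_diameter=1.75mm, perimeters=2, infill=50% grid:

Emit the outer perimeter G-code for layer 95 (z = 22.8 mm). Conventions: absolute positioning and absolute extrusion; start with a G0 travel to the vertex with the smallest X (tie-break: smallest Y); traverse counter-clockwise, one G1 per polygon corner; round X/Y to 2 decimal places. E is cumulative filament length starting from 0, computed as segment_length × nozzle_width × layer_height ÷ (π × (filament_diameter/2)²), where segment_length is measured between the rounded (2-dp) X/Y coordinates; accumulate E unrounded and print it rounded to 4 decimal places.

At z = 22.8 mm: the cube (footprint 12×25.5) is included at this height. The outline is a single polygon with 4 vertices. Extrusion per mm of travel: 0.4 × 0.24 / (π × 0.875²) = 0.039912. Accumulating E over each segment gives final E = 2.9934.

G0 X0.00 Y0.00 Z22.80
G1 X12.00 Y0.00 E0.4789
G1 X12.00 Y25.50 E1.4967
G1 X0.00 Y25.50 E1.9757
G1 X0.00 Y0.00 E2.9934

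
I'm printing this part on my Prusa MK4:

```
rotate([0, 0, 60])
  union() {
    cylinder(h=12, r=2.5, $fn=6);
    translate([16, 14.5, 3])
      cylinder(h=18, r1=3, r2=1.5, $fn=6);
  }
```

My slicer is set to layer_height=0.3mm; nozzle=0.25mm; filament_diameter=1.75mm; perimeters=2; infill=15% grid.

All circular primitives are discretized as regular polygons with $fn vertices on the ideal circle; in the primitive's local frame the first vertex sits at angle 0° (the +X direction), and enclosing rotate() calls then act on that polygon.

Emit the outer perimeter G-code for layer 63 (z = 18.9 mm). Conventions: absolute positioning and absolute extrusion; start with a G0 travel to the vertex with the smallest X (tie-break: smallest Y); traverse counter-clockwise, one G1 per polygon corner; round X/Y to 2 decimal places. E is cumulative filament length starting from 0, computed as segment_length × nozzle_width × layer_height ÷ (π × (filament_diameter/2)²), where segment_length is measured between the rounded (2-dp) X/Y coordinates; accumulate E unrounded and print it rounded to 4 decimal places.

G0 X-6.23 Y21.11 Z18.90
G1 X-5.39 Y19.66 E0.0523
G1 X-3.72 Y19.66 E0.1043
G1 X-2.88 Y21.11 E0.1566
G1 X-3.72 Y22.56 E0.2088
G1 X-5.39 Y22.56 E0.2609
G1 X-6.23 Y21.11 E0.3132

At z = 18.9 mm: the cylinder does not reach this height (z outside [0, 12]); the cone at (16, 14.5) contributes a regular 6-gon of circumradius 1.675 (interpolated between r1=3 and r2=1.5 at t=0.883); Combining (union): only the cone at (16, 14.5) is present, so the union is just that shape — 1 connected region; (whole slice rotated 60° about Z — lengths, areas and connectivity unchanged). The outline is a single polygon with 6 vertices. Extrusion per mm of travel: 0.25 × 0.3 / (π × 0.875²) = 0.031181. Accumulating E over each segment gives final E = 0.3132.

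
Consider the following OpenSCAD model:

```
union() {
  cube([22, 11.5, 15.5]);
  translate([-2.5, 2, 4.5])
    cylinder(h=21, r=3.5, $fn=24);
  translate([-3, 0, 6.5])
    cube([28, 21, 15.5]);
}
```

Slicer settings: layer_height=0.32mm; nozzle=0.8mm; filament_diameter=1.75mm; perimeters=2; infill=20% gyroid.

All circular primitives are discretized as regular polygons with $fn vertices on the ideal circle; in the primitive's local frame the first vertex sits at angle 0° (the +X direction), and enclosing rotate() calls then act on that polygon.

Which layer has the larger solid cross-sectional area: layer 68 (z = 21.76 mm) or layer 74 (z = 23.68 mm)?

Layer 68 (z = 21.76): the cube is not intersected at this z (z outside [0, 15.5]); the r=3.5 cylinder at (-2.5, 2) contributes a regular 24-gon of circumradius 3.5 (area = (24/2)·3.500²·sin(360°/24) = 38.05 mm²); the 28×21 cube at (-3, 0) contributes its full rectangle (area 588.00 mm²); Merging all regions: the regions partially overlap — summed areas 626.05 mm² minus the doubly-counted overlap 18.80 mm² gives 607.24 mm² — area = 607.24 mm². So its area = 607.24 mm². Layer 74 (z = 23.68): the cube is absent (z outside [0, 15.5]); the r=3.5 cylinder at (-2.5, 2) gives a regular 24-gon of circumradius 3.5 (constant along its height) (area = (24/2)·3.500²·sin(360°/24) = 38.05 mm²); the cube at (-3, 0) is absent (z outside [6.5, 22]); Taking the union: only the r=3.5 cylinder at (-2.5, 2) is present, so the union is just that shape — area = 38.05 mm². So its area = 38.05 mm². Layer 68 is larger (607.24 vs 38.05 mm²).

layer 68 (z = 21.76 mm)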